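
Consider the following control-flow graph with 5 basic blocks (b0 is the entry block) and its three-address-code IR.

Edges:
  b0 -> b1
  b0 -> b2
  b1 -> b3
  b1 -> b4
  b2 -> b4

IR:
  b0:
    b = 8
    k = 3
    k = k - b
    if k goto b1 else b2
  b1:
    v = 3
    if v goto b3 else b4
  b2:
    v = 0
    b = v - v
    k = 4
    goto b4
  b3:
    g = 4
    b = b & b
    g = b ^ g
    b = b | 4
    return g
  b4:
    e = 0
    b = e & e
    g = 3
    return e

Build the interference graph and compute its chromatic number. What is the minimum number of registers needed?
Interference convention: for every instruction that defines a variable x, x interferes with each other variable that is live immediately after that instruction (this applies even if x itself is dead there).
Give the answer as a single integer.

Per-block:
  b0: {b,k} / ∅
  b1: {v} / ∅
  b2: {b,k,v} / ∅
  b3: {b,g} / {b}
  b4: {b,e,g} / ∅

Live sets:
  live b0: ∅→{b}
  live b1: {b}→{b}
  live b2: ∅→∅
  live b3: {b}→∅
  live b4: ∅→∅

Interfere edges:
  b: {e,g,k,v}
  e: {b,g}
  g: {b,e}
  k: {b}
  v: {b}

Registers:
  clique {b,e,g} ⇒ need ≥ 3
  assign b→R0 e→R1 g→R2 k→R1 v→R1 — no edge inside a register ⇒ χ ≤ 3
  χ = 3

Answer: 3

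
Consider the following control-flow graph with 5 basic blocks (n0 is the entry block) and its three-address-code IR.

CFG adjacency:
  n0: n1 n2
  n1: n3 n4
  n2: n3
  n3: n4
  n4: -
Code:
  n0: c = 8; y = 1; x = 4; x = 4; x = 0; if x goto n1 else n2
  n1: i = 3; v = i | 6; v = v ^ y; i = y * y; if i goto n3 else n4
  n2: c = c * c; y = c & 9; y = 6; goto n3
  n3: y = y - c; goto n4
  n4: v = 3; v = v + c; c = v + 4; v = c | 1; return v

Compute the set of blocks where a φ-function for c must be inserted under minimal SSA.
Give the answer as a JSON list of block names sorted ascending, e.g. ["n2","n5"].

Answer: ["n3", "n4"]

Analysis:
idom tree: n1←n0 n2←n0 n3←n0 n4←n0
Join-block Dom:
  n3: preds {n1,n2}: {n0,n1} ∩ {n0,n2} = {n0}; idom=n0
  n4: preds {n1,n3}: {n0,n1} ∩ {n0,n3} = {n0}; idom=n0

DF walk-up:
  join n3 pred n1: n1 stop@n0
  join n3 pred n2: n2 stop@n0
  join n4 pred n1: n1 stop@n0
  join n4 pred n3: n3 stop@n0
  n0 → ∅
  n1 → {n3,n4}
  n2 → {n3}
  n3 → {n4}
  n4 → ∅

φ for c: defs {n0,n2,n4}
  DF⁺ = {n3,n4}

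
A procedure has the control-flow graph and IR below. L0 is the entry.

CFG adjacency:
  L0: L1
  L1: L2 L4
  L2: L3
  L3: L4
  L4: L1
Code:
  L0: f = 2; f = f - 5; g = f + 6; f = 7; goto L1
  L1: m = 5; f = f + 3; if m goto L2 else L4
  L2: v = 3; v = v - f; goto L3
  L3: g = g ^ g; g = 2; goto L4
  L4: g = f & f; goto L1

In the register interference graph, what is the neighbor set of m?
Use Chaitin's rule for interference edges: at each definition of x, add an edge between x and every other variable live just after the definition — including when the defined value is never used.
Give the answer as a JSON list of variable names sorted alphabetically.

Answer: ["f", "g"]

Derivation:
Block summaries:
  L0: {f,g} / ∅
  L1: {f,m} / {f}
  L2: {v} / {f}
  L3: {g} / {g}
  L4: {g} / {f}

Liveness:
  L0: in=∅ out={f,g}
  L1: in={f,g} out={f,g}
  L2: in={f,g} out={f,g}
  L3: in={f,g} out={f}
  L4: in={f} out={f,g}

Interference:
  f↔{g,m,v}
  g↔{f,m,v}
  m↔{f,g}
  v↔{f,g}

N(m) = ["f", "g"]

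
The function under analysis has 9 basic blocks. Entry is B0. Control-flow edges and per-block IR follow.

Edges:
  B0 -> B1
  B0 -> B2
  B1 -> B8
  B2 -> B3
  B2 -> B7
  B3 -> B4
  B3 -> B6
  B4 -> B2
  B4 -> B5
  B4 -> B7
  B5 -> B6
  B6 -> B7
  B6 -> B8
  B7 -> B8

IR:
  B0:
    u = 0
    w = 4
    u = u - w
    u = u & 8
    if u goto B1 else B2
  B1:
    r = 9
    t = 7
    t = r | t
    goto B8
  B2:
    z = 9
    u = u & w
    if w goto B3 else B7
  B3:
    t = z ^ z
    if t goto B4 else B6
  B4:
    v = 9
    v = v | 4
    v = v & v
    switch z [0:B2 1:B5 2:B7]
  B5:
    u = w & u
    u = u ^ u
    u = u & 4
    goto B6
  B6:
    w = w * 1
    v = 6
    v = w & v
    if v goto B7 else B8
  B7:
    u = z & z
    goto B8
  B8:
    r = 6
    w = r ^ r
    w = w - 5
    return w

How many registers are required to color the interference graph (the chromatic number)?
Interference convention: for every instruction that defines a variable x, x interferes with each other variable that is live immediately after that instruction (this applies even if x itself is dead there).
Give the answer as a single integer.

Answer: 4

Derivation:
def/use:
  B0 def {u,w} use ∅
  B1 def {r,t} use ∅
  B2 def {u,z} use {u,w}
  B3 def {t} use {z}
  B4 def {v} use {z}
  B5 def {u} use {u,w}
  B6 def {v,w} use {w}
  B7 def {u} use {z}
  B8 def {r,w} use ∅

Backward fixpoint:
  live B0: ∅→{u,w}
  live B1: ∅→∅
  live B2: {u,w}→{u,w,z}
  live B3: {u,w,z}→{u,w,z}
  live B4: {u,w,z}→{u,w,z}
  live B5: {u,w,z}→{w,z}
  live B6: {w,z}→{z}
  live B7: {z}→∅
  live B8: ∅→∅

Interference:
  r: {t}
  t: {r,u,w,z}
  u: {t,v,w,z}
  v: {u,w,z}
  w: {t,u,v,z}
  z: {t,u,v,w}

Colouring:
  {t,u,w,z} pairwise interfere (4-clique) ⇒ χ ≥ 4
  assign r→R1 t→R0 u→R1 v→R0 w→R2 z→R3 — no edge inside a register ⇒ χ ≤ 4
  χ = 4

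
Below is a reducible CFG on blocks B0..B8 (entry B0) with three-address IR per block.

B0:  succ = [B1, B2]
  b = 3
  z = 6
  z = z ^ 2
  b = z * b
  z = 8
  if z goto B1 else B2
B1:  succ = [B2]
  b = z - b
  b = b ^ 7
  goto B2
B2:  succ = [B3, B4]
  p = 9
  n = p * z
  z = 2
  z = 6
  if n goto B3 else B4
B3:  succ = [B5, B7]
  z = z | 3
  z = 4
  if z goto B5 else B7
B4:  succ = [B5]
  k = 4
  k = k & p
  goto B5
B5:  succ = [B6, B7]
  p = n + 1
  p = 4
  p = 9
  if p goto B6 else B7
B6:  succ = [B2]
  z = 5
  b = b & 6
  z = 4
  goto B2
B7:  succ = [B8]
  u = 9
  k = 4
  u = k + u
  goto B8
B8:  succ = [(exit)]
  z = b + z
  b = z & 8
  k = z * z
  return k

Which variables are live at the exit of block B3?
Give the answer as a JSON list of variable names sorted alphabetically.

def/use:
  B0: {b,z} / ∅
  B1: {b} / {b,z}
  B2: {n,p,z} / {z}
  B3: {z} / {z}
  B4: {k} / {p}
  B5: {p} / {n}
  B6: {b,z} / {b}
  B7: {k,u} / ∅
  B8: {b,k,z} / {b,z}

Live sets:
  live B0: ∅→{b,z}
  live B1: {b,z}→{b,z}
  live B2: {b,z}→{b,n,p,z}
  live B3: {b,n,z}→{b,n,z}
  live B4: {b,n,p,z}→{b,n,z}
  live B5: {b,n,z}→{b,z}
  live B6: {b}→{b,z}
  live B7: {b,z}→{b,z}
  live B8: {b,z}→∅

live-out(B3) = ["b", "n", "z"]

Answer: ["b", "n", "z"]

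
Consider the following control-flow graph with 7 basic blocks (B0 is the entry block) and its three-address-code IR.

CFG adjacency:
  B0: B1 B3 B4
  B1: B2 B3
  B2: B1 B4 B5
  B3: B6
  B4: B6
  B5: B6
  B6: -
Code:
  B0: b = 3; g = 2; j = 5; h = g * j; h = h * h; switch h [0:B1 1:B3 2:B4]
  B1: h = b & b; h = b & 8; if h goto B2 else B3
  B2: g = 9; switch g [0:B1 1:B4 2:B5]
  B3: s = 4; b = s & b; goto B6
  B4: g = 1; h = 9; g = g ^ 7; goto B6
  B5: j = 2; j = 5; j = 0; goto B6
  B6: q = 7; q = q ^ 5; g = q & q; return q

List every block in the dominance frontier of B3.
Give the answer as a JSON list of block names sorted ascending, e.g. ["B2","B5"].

Answer: ["B6"]

Working:
idom tree: B1←B0 B2←B1 B3←B0 B4←B0 B5←B2 B6←B0
Dom∩ at merges:
  B1: preds {B0,B2}: {B0} ∩ {B0,B1,B2} = {B0}; idom=B0
  B3: preds {B0,B1}: {B0} ∩ {B0,B1} = {B0}; idom=B0
  B4: preds {B0,B2}: {B0} ∩ {B0,B1,B2} = {B0}; idom=B0
  B6: preds {B3,B4,B5}: {B0,B3} ∩ {B0,B4} ∩ {B0,B1,B2,B5} = {B0}; idom=B0

Frontier:
  join B1 pred B0: · stop@B0
  join B1 pred B2: B2→B1 stop@B0
  join B3 pred B0: · stop@B0
  join B3 pred B1: B1 stop@B0
  join B4 pred B0: · stop@B0
  join B4 pred B2: B2→B1 stop@B0
  join B6 pred B3: B3 stop@B0
  join B6 pred B4: B4 stop@B0
  join B6 pred B5: B5→B2→B1 stop@B0
  B0: DF=∅
  B1: DF={B1,B3,B4,B6}
  B2: DF={B1,B4,B6}
  B3: DF={B6}
  B4: DF={B6}
  B5: DF={B6}
  B6: DF=∅

DF(B3) = ["B6"]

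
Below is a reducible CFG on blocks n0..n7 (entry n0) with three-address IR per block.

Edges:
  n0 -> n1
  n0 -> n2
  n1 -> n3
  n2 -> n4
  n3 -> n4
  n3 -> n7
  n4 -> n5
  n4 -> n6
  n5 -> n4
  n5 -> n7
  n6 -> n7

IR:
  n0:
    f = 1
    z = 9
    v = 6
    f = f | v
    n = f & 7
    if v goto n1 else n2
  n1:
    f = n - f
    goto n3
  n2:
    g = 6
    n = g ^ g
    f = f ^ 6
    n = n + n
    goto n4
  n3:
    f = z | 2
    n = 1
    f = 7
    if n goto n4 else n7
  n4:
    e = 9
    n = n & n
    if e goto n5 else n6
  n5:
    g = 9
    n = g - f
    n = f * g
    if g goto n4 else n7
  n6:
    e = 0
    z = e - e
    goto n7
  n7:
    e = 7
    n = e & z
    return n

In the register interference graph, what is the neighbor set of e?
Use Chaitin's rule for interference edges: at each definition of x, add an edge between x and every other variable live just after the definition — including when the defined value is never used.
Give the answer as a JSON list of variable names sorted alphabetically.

Answer: ["f", "n", "z"]

Working:
Block summaries:
  n0: def={f,n,v,z} ue=∅
  n1: def={f} ue={f,n}
  n2: def={f,g,n} ue={f}
  n3: def={f,n} ue={z}
  n4: def={e,n} ue={n}
  n5: def={g,n} ue={f}
  n6: def={e,z} ue=∅
  n7: def={e,n} ue={z}

Backward fixpoint:
  n0 li=∅ lo={f,n,z}
  n1 li={f,n,z} lo={z}
  n2 li={f,z} lo={f,n,z}
  n3 li={z} lo={f,n,z}
  n4 li={f,n,z} lo={f,z}
  n5 li={f,z} lo={f,n,z}
  n6 li=∅ lo={z}
  n7 li={z} lo=∅

Interference:
  e — {f,n,z}
  f — {e,g,n,v,z}
  g — {f,n,z}
  n — {e,f,g,v,z}
  v — {f,n,z}
  z — {e,f,g,n,v}

N(e) = ["f", "n", "z"]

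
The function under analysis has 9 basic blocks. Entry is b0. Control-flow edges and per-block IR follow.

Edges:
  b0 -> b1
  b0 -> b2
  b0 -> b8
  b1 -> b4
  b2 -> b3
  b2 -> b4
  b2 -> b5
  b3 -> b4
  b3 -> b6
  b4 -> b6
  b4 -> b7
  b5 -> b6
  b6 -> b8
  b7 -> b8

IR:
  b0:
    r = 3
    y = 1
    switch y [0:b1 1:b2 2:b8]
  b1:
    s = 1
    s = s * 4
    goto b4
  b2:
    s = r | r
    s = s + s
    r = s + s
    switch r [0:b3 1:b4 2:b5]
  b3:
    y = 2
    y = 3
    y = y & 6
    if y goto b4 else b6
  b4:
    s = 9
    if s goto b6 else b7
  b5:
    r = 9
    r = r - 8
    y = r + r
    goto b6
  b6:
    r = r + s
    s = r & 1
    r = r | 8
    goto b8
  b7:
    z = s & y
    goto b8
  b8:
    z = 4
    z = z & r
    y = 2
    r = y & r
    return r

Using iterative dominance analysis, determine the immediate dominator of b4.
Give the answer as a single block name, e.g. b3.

idom tree: b1←b0 b2←b0 b3←b2 b4←b0 b5←b2 b6←b0 b7←b4 b8←b0
Dom∩ at merges:
  b4: preds {b1,b2,b3}: {b0,b1} ∩ {b0,b2} ∩ {b0,b2,b3} = {b0}; idom=b0
  b6: preds {b3,b4,b5}: {b0,b2,b3} ∩ {b0,b4} ∩ {b0,b2,b5} = {b0}; idom=b0
  b8: preds {b0,b6,b7}: {b0} ∩ {b0,b6} ∩ {b0,b4,b7} = {b0}; idom=b0

idom(b4) = b0

Answer: b0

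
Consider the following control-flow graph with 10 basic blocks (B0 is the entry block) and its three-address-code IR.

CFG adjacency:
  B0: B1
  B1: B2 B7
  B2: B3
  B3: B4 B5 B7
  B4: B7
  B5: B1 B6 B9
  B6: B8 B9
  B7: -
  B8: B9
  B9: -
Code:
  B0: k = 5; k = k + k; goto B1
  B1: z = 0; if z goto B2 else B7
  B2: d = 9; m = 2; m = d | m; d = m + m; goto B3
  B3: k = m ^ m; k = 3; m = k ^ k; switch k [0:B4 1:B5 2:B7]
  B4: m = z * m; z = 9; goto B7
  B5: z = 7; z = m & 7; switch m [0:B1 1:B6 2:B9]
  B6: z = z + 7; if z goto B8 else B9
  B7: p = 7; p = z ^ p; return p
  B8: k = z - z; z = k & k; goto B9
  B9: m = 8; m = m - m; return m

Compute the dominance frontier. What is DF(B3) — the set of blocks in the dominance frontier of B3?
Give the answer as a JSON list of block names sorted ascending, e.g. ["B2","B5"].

idom tree: B1←B0 B2←B1 B3←B2 B4←B3 B5←B3 B6←B5 B7←B1 B8←B6 B9←B5
Dom at joins:
  B1: preds {B0,B5}: {B0} ∩ {B0,B1,B2,B3,B5} = {B0}; idom=B0
  B7: preds {B1,B3,B4}: {B0,B1} ∩ {B0,B1,B2,B3} ∩ {B0,B1,B2,B3,B4} = {B0,B1}; idom=B1
  B9: preds {B5,B6,B8}: {B0,B1,B2,B3,B5} ∩ {B0,B1,B2,B3,B5,B6} ∩ {B0,B1,B2,B3,B5,B6,B8} = {B0,B1,B2,B3,B5}; idom=B5

DF walk-up:
  B1←B0: walk · to B0
  B1←B5: walk B5→B3→B2→B1 to B0
  B7←B1: walk · to B1
  B7←B3: walk B3→B2 to B1
  B7←B4: walk B4→B3→B2 to B1
  B9←B5: walk · to B5
  B9←B6: walk B6 to B5
  B9←B8: walk B8→B6 to B5
  DF(B0)=∅
  DF(B1)={B1}
  DF(B2)={B1,B7}
  DF(B3)={B1,B7}
  DF(B4)={B7}
  DF(B5)={B1}
  DF(B6)={B9}
  DF(B7)=∅
  DF(B8)={B9}
  DF(B9)=∅

DF(B3) = ["B1", "B7"]

Answer: ["B1", "B7"]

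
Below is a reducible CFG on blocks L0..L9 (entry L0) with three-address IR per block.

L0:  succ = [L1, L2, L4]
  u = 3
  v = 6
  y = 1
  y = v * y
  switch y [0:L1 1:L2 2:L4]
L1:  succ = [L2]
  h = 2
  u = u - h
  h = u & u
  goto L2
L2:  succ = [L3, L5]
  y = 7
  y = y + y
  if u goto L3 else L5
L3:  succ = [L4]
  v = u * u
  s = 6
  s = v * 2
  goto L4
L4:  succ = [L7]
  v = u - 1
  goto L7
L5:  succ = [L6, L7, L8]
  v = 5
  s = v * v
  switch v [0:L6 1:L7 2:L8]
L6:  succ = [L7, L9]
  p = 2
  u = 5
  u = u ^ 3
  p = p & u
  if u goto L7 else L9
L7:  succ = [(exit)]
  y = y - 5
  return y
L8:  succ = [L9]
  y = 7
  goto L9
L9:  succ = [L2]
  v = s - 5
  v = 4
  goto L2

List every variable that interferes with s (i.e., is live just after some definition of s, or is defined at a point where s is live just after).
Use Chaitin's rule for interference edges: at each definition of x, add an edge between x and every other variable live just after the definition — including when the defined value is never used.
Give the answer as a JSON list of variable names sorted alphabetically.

Answer: ["p", "u", "v", "y"]

Derivation:
Per-block:
  L0: def={u,v,y} ue=∅
  L1: def={h,u} ue={u}
  L2: def={y} ue={u}
  L3: def={s,v} ue={u}
  L4: def={v} ue={u}
  L5: def={s,v} ue=∅
  L6: def={p,u} ue=∅
  L7: def={y} ue={y}
  L8: def={y} ue=∅
  L9: def={v} ue={s}

Liveness:
  live L0: ∅→{u,y}
  live L1: {u}→{u}
  live L2: {u}→{u,y}
  live L3: {u,y}→{u,y}
  live L4: {u,y}→{y}
  live L5: {u,y}→{s,u,y}
  live L6: {s,y}→{s,u,y}
  live L7: {y}→∅
  live L8: {s,u}→{s,u}
  live L9: {s,u}→{u}

Conflict graph:
  h↔{u}
  p↔{s,u,y}
  s↔{p,u,v,y}
  u↔{h,p,s,v,y}
  v↔{s,u,y}
  y↔{p,s,u,v}

N(s) = ["p", "u", "v", "y"]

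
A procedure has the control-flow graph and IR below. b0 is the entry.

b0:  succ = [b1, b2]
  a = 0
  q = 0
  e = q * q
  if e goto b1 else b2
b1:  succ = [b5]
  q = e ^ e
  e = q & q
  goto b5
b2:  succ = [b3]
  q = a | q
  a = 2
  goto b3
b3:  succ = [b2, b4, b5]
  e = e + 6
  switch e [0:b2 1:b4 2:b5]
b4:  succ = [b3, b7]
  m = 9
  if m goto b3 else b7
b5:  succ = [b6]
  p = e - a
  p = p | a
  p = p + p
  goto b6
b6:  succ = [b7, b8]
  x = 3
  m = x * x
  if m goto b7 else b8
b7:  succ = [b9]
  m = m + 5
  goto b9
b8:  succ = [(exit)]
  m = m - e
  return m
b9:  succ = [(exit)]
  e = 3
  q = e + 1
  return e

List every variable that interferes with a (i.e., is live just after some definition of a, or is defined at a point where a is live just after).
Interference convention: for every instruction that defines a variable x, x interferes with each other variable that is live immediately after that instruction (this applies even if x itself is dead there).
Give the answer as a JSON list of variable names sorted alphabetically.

Answer: ["e", "m", "p", "q"]

Derivation:
Block summaries:
  b0 def {a,e,q} use ∅
  b1 def {e,q} use {e}
  b2 def {a,q} use {a,q}
  b3 def {e} use {e}
  b4 def {m} use ∅
  b5 def {p} use {a,e}
  b6 def {m,x} use ∅
  b7 def {m} use {m}
  b8 def {m} use {e,m}
  b9 def {e,q} use ∅

Backward fixpoint:
  b0 li=∅ lo={a,e,q}
  b1 li={a,e} lo={a,e}
  b2 li={a,e,q} lo={a,e,q}
  b3 li={a,e,q} lo={a,e,q}
  b4 li={a,e,q} lo={a,e,m,q}
  b5 li={a,e} lo={e}
  b6 li={e} lo={e,m}
  b7 li={m} lo=∅
  b8 li={e,m} lo=∅
  b9 li=∅ lo=∅

Conflict graph:
  a: {e,m,p,q}
  e: {a,m,p,q,x}
  m: {a,e,q}
  p: {a,e}
  q: {a,e,m}
  x: {e}

N(a) = ["e", "m", "p", "q"]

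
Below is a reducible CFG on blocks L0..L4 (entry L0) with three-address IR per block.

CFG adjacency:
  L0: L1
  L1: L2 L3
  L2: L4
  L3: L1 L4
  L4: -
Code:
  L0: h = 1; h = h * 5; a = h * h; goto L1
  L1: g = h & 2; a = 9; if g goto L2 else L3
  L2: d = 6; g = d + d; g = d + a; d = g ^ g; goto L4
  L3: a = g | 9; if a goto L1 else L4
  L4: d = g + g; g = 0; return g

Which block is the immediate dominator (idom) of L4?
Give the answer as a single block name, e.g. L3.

idom tree: L1←L0 L2←L1 L3←L1 L4←L1
Dom at joins:
  L1: preds {L0,L3}: {L0} ∩ {L0,L1,L3} = {L0}; idom=L0
  L4: preds {L2,L3}: {L0,L1,L2} ∩ {L0,L1,L3} = {L0,L1}; idom=L1

idom(L4) = L1

Answer: L1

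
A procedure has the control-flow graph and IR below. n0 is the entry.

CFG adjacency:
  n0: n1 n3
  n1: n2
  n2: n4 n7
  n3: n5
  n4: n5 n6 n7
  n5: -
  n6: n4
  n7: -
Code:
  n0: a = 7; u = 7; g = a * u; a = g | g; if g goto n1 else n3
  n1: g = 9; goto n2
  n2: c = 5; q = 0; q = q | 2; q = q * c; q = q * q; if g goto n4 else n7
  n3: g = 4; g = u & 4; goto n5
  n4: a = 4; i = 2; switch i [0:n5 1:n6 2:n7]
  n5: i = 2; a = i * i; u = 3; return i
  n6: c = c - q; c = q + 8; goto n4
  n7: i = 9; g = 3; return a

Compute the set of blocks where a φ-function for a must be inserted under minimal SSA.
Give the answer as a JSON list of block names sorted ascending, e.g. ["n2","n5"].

Answer: ["n4", "n5", "n7"]

Working:
idom tree: n1←n0 n2←n1 n3←n0 n4←n2 n5←n0 n6←n4 n7←n2
Dom at joins:
  n4: preds {n2,n6}: {n0,n1,n2} ∩ {n0,n1,n2,n4,n6} = {n0,n1,n2}; idom=n2
  n5: preds {n3,n4}: {n0,n3} ∩ {n0,n1,n2,n4} = {n0}; idom=n0
  n7: preds {n2,n4}: {n0,n1,n2} ∩ {n0,n1,n2,n4} = {n0,n1,n2}; idom=n2

Frontier:
  join n4 pred n2: · stop@n2
  join n4 pred n6: n6→n4 stop@n2
  join n5 pred n3: n3 stop@n0
  join n5 pred n4: n4→n2→n1 stop@n0
  join n7 pred n2: · stop@n2
  join n7 pred n4: n4 stop@n2
  n0: DF=∅
  n1: DF={n5}
  n2: DF={n5}
  n3: DF={n5}
  n4: DF={n4,n5,n7}
  n5: DF=∅
  n6: DF={n4}
  n7: DF=∅

φ for a: defs {n0,n4,n5}
  DF⁺ = {n4,n5,n7}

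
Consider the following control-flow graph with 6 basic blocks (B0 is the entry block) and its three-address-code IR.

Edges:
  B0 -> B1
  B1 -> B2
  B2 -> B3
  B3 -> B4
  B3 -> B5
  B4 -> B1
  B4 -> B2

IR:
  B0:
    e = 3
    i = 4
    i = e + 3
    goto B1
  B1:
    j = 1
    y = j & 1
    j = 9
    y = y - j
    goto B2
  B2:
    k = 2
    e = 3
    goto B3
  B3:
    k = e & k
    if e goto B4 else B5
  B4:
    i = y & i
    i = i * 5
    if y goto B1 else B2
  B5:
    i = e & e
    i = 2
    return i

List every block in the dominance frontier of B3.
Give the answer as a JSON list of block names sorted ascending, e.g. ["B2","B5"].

idom tree: B1←B0 B2←B1 B3←B2 B4←B3 B5←B3
Dom∩ at merges:
  B1: preds {B0,B4}: {B0} ∩ {B0,B1,B2,B3,B4} = {B0}; idom=B0
  B2: preds {B1,B4}: {B0,B1} ∩ {B0,B1,B2,B3,B4} = {B0,B1}; idom=B1

Frontier:
  B1←B0: walk · to B0
  B1←B4: walk B4→B3→B2→B1 to B0
  B2←B1: walk · to B1
  B2←B4: walk B4→B3→B2 to B1
  B0: DF=∅
  B1: DF={B1}
  B2: DF={B1,B2}
  B3: DF={B1,B2}
  B4: DF={B1,B2}
  B5: DF=∅

DF(B3) = ["B1", "B2"]

Answer: ["B1", "B2"]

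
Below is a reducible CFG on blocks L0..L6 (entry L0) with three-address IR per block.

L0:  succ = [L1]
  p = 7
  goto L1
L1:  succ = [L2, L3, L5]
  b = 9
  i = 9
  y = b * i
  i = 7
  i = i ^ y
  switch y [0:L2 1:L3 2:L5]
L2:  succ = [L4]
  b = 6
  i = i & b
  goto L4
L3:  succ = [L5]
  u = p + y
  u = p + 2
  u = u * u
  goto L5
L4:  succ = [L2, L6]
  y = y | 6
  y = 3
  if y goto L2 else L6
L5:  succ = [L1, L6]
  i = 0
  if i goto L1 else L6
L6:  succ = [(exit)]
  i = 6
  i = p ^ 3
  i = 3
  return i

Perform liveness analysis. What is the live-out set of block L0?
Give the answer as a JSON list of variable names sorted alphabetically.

def/use:
  L0: def={p} ue=∅
  L1: def={b,i,y} ue=∅
  L2: def={b,i} ue={i}
  L3: def={u} ue={p,y}
  L4: def={y} ue={y}
  L5: def={i} ue=∅
  L6: def={i} ue={p}

Backward fixpoint:
  L0 li=∅ lo={p}
  L1 li={p} lo={i,p,y}
  L2 li={i,p,y} lo={i,p,y}
  L3 li={p,y} lo={p}
  L4 li={i,p,y} lo={i,p,y}
  L5 li={p} lo={p}
  L6 li={p} lo=∅

live-out(L0) = ["p"]

Answer: ["p"]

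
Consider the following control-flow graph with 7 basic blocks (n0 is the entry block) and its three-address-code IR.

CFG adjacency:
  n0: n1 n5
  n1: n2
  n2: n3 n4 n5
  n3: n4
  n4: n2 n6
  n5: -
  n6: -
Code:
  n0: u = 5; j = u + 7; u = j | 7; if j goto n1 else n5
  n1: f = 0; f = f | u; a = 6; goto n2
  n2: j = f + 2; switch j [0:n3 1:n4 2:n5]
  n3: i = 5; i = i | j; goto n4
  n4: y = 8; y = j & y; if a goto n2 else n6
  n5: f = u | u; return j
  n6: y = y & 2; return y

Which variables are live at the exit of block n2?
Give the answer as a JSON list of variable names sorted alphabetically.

def/use:
  n0 def {j,u} use ∅
  n1 def {a,f} use {u}
  n2 def {j} use {f}
  n3 def {i} use {j}
  n4 def {y} use {a,j}
  n5 def {f} use {j,u}
  n6 def {y} use {y}

Liveness:
  live n0: ∅→{j,u}
  live n1: {u}→{a,f,u}
  live n2: {a,f,u}→{a,f,j,u}
  live n3: {a,f,j,u}→{a,f,j,u}
  live n4: {a,f,j,u}→{a,f,u,y}
  live n5: {j,u}→∅
  live n6: {y}→∅

live-out(n2) = ["a", "f", "j", "u"]

Answer: ["a", "f", "j", "u"]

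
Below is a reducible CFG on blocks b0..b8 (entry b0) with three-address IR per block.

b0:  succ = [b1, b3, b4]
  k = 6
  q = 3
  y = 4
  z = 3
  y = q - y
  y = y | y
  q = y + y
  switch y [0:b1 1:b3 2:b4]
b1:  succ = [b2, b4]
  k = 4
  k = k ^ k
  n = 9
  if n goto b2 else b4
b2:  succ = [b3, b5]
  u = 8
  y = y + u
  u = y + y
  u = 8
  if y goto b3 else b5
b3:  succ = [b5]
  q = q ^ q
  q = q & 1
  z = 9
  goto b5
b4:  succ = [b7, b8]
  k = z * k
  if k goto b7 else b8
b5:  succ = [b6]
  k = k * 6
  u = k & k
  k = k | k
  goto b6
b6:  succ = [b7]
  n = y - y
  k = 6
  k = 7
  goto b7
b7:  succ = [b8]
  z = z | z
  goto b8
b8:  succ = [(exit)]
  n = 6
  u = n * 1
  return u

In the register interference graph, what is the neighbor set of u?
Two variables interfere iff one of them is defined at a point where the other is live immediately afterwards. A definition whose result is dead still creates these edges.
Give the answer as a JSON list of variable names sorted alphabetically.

Answer: ["k", "q", "y", "z"]

Working:
def/use:
  b0 def {k,q,y,z} use ∅
  b1 def {k,n} use ∅
  b2 def {u,y} use {y}
  b3 def {q,z} use {q}
  b4 def {k} use {k,z}
  b5 def {k,u} use {k}
  b6 def {k,n} use {y}
  b7 def {z} use {z}
  b8 def {n,u} use ∅

Liveness:
  b0: in=∅ out={k,q,y,z}
  b1: in={q,y,z} out={k,q,y,z}
  b2: in={k,q,y,z} out={k,q,y,z}
  b3: in={k,q,y} out={k,y,z}
  b4: in={k,z} out={z}
  b5: in={k,y,z} out={y,z}
  b6: in={y,z} out={z}
  b7: in={z} out=∅
  b8: in=∅ out=∅

Interference:
  k↔{n,q,u,y,z}
  n↔{k,q,y,z}
  q↔{k,n,u,y,z}
  u↔{k,q,y,z}
  y↔{k,n,q,u,z}
  z↔{k,n,q,u,y}

N(u) = ["k", "q", "y", "z"]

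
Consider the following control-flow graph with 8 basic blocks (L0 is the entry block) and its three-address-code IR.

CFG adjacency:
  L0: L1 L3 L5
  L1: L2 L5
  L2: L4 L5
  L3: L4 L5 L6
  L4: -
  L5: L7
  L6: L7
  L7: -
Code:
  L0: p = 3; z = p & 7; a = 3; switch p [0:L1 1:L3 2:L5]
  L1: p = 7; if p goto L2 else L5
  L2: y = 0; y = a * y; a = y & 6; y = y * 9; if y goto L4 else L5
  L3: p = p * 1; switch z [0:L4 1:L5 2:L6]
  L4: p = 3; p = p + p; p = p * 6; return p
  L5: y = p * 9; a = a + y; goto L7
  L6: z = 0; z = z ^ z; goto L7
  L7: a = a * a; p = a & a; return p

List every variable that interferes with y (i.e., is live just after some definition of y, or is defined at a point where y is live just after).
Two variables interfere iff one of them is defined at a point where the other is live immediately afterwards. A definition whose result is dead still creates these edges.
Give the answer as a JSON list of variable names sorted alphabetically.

Answer: ["a", "p"]

Working:
def/use:
  L0: {a,p,z} / ∅
  L1: {p} / ∅
  L2: {a,y} / {a}
  L3: {p} / {p,z}
  L4: {p} / ∅
  L5: {a,y} / {a,p}
  L6: {z} / ∅
  L7: {a,p} / {a}

Backward fixpoint:
  live L0: ∅→{a,p,z}
  live L1: {a}→{a,p}
  live L2: {a,p}→{a,p}
  live L3: {a,p,z}→{a,p}
  live L4: ∅→∅
  live L5: {a,p}→{a}
  live L6: {a}→{a}
  live L7: {a}→∅

Conflict graph:
  a↔{p,y,z}
  p↔{a,y,z}
  y↔{a,p}
  z↔{a,p}

N(y) = ["a", "p"]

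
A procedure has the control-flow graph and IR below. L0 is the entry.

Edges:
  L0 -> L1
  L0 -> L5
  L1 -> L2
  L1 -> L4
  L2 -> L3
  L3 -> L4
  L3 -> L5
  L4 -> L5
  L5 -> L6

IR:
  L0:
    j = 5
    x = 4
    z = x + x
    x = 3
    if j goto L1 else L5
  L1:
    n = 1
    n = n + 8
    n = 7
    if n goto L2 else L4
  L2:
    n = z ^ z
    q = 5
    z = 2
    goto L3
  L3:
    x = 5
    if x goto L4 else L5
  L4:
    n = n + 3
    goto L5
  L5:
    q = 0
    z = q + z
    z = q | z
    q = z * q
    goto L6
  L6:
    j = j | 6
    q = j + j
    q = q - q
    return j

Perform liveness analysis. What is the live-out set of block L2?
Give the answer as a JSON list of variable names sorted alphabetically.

Per-block:
  L0 def {j,x,z} use ∅
  L1 def {n} use ∅
  L2 def {n,q,z} use {z}
  L3 def {x} use ∅
  L4 def {n} use {n}
  L5 def {q,z} use {z}
  L6 def {j,q} use {j}

Backward fixpoint:
  L0 li=∅ lo={j,z}
  L1 li={j,z} lo={j,n,z}
  L2 li={j,z} lo={j,n,z}
  L3 li={j,n,z} lo={j,n,z}
  L4 li={j,n,z} lo={j,z}
  L5 li={j,z} lo={j}
  L6 li={j} lo=∅

live-out(L2) = ["j", "n", "z"]

Answer: ["j", "n", "z"]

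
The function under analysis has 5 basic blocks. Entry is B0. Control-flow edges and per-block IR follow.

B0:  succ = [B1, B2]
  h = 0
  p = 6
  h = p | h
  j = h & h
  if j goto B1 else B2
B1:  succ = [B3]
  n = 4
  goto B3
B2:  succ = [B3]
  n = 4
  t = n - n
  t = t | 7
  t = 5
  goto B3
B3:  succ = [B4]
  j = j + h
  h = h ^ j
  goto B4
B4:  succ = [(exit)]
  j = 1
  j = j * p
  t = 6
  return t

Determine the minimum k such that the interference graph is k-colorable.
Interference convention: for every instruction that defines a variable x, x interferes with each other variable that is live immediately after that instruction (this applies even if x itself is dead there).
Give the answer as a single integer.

Answer: 4

Derivation:
def/use:
  B0: {h,j,p} / ∅
  B1: {n} / ∅
  B2: {n,t} / ∅
  B3: {h,j} / {h,j}
  B4: {j,t} / {p}

Live sets:
  B0: in=∅ out={h,j,p}
  B1: in={h,j,p} out={h,j,p}
  B2: in={h,j,p} out={h,j,p}
  B3: in={h,j,p} out={p}
  B4: in={p} out=∅

Interfere edges:
  h — {j,n,p,t}
  j — {h,n,p,t}
  n — {h,j,p}
  p — {h,j,n,t}
  t — {h,j,p}

Registers:
  {h,j,n,p} pairwise interfere (4-clique) ⇒ χ ≥ 4
  4-colouring: c0={h}  c1={j}  c2={p}  c3={n,t}
  χ = 4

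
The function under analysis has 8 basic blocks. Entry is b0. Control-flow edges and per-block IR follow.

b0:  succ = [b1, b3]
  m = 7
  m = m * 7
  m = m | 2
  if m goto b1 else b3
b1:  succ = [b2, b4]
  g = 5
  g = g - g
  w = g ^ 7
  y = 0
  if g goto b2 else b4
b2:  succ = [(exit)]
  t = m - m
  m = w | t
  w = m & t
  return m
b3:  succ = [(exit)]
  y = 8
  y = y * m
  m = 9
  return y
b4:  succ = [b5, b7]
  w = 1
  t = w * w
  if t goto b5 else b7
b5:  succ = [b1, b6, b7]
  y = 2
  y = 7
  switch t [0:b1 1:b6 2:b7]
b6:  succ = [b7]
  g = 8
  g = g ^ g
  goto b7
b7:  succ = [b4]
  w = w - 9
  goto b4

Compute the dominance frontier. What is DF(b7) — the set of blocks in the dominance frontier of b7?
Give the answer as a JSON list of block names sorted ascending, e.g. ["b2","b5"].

Answer: ["b4"]

Analysis:
idom tree: b1←b0 b2←b1 b3←b0 b4←b1 b5←b4 b6←b5 b7←b4
Join-block Dom:
  b1: preds {b0,b5}: {b0} ∩ {b0,b1,b4,b5} = {b0}; idom=b0
  b4: preds {b1,b7}: {b0,b1} ∩ {b0,b1,b4,b7} = {b0,b1}; idom=b1
  b7: preds {b4,b5,b6}: {b0,b1,b4} ∩ {b0,b1,b4,b5} ∩ {b0,b1,b4,b5,b6} = {b0,b1,b4}; idom=b4

DF derivation:
  join b1 pred b0: · stop@b0
  join b1 pred b5: b5→b4→b1 stop@b0
  join b4 pred b1: · stop@b1
  join b4 pred b7: b7→b4 stop@b1
  join b7 pred b4: · stop@b4
  join b7 pred b5: b5 stop@b4
  join b7 pred b6: b6→b5 stop@b4
  b0 → ∅
  b1 → {b1}
  b2 → ∅
  b3 → ∅
  b4 → {b1,b4}
  b5 → {b1,b7}
  b6 → {b7}
  b7 → {b4}

DF(b7) = ["b4"]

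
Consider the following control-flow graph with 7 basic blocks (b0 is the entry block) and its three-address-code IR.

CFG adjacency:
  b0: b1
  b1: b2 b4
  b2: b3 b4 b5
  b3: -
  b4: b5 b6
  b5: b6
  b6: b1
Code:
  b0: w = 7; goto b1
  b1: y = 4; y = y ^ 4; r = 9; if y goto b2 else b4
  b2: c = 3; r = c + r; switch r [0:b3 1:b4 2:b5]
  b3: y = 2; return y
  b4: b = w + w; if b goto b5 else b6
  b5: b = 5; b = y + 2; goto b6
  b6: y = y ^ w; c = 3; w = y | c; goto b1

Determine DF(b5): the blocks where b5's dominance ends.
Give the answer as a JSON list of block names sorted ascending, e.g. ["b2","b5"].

idom tree: b1←b0 b2←b1 b3←b2 b4←b1 b5←b1 b6←b1
Dom at joins:
  b1: preds {b0,b6}: {b0} ∩ {b0,b1,b6} = {b0}; idom=b0
  b4: preds {b1,b2}: {b0,b1} ∩ {b0,b1,b2} = {b0,b1}; idom=b1
  b5: preds {b2,b4}: {b0,b1,b2} ∩ {b0,b1,b4} = {b0,b1}; idom=b1
  b6: preds {b4,b5}: {b0,b1,b4} ∩ {b0,b1,b5} = {b0,b1}; idom=b1

DF walk-up:
  b1←b0: walk · to b0
  b1←b6: walk b6→b1 to b0
  b4←b1: walk · to b1
  b4←b2: walk b2 to b1
  b5←b2: walk b2 to b1
  b5←b4: walk b4 to b1
  b6←b4: walk b4 to b1
  b6←b5: walk b5 to b1
  b0: DF=∅
  b1: DF={b1}
  b2: DF={b4,b5}
  b3: DF=∅
  b4: DF={b5,b6}
  b5: DF={b6}
  b6: DF={b1}

DF(b5) = ["b6"]

Answer: ["b6"]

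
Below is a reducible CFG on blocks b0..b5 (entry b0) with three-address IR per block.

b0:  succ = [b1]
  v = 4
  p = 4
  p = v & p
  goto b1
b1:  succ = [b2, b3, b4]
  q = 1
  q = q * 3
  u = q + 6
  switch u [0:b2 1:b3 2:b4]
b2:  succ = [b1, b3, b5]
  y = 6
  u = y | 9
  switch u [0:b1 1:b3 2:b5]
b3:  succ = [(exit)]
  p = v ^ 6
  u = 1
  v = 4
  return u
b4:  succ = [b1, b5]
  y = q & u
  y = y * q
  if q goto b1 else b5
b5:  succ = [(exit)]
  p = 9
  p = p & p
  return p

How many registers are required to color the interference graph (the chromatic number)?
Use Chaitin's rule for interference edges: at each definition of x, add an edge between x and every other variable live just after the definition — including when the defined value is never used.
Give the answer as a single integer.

Answer: 3

Analysis:
Per-block:
  b0: {p,v} / ∅
  b1: {q,u} / ∅
  b2: {u,y} / ∅
  b3: {p,u,v} / {v}
  b4: {y} / {q,u}
  b5: {p} / ∅

Liveness:
  live b0: ∅→{v}
  live b1: {v}→{q,u,v}
  live b2: {v}→{v}
  live b3: {v}→∅
  live b4: {q,u,v}→{v}
  live b5: ∅→∅

Conflict graph:
  p: {v}
  q: {u,v,y}
  u: {q,v}
  v: {p,q,u,y}
  y: {q,v}

Colouring:
  lower bound: {q,u,v} mutually conflict ⇒ χ ≥ 3
  assign p→R1 q→R1 u→R2 v→R0 y→R2 — no edge inside a register ⇒ χ ≤ 3
  χ = 3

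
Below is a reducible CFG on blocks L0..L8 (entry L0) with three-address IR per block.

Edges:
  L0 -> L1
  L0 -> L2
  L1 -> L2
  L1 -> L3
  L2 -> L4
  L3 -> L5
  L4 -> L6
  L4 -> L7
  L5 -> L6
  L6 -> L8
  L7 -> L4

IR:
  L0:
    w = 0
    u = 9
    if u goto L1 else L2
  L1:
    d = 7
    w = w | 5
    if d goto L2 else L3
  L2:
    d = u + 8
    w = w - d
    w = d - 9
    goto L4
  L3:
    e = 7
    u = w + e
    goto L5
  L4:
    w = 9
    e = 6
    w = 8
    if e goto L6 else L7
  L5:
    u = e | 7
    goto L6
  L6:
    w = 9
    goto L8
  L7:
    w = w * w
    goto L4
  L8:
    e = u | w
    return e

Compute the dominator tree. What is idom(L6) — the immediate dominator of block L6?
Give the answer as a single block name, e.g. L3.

Answer: L0

Derivation:
idom tree: L1←L0 L2←L0 L3←L1 L4←L2 L5←L3 L6←L0 L7←L4 L8←L6
Dom at joins:
  L2: preds {L0,L1}: {L0} ∩ {L0,L1} = {L0}; idom=L0
  L4: preds {L2,L7}: {L0,L2} ∩ {L0,L2,L4,L7} = {L0,L2}; idom=L2
  L6: preds {L4,L5}: {L0,L2,L4} ∩ {L0,L1,L3,L5} = {L0}; idom=L0

idom(L6) = L0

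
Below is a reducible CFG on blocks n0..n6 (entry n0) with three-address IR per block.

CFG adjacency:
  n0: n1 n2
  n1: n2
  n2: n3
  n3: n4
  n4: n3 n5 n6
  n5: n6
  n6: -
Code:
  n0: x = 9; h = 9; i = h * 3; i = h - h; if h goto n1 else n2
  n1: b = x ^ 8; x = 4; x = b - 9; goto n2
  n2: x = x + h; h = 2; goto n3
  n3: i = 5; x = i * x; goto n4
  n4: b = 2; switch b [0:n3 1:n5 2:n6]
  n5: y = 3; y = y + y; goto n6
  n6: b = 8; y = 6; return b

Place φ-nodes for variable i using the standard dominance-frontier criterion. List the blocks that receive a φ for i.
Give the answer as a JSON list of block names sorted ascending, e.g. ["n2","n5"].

idom tree: n1←n0 n2←n0 n3←n2 n4←n3 n5←n4 n6←n4
Dom at joins:
  n2: preds {n0,n1}: {n0} ∩ {n0,n1} = {n0}; idom=n0
  n3: preds {n2,n4}: {n0,n2} ∩ {n0,n2,n3,n4} = {n0,n2}; idom=n2
  n6: preds {n4,n5}: {n0,n2,n3,n4} ∩ {n0,n2,n3,n4,n5} = {n0,n2,n3,n4}; idom=n4

Frontier:
  n2←n0: walk · to n0
  n2←n1: walk n1 to n0
  n3←n2: walk · to n2
  n3←n4: walk n4→n3 to n2
  n6←n4: walk · to n4
  n6←n5: walk n5 to n4
  n0 → ∅
  n1 → {n2}
  n2 → ∅
  n3 → {n3}
  n4 → {n3}
  n5 → {n6}
  n6 → ∅

φ for i: defs {n0,n3}
  DF⁺ = {n3}

Answer: ["n3"]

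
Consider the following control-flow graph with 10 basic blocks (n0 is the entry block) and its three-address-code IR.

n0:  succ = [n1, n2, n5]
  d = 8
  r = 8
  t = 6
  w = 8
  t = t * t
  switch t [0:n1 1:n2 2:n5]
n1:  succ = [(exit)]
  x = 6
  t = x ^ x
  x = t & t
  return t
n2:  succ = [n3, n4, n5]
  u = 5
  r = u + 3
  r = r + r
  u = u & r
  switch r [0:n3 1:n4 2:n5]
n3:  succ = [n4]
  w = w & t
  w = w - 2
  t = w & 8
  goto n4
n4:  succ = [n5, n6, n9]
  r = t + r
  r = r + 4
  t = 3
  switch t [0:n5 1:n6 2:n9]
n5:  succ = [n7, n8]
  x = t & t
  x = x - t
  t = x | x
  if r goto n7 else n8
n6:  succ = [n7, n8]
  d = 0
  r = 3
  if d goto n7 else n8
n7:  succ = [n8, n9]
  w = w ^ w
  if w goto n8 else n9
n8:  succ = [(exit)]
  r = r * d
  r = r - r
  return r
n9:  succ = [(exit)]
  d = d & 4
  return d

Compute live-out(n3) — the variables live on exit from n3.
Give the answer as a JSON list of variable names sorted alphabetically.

Answer: ["d", "r", "t", "w"]

Derivation:
def/use:
  n0: {d,r,t,w} / ∅
  n1: {t,x} / ∅
  n2: {r,u} / ∅
  n3: {t,w} / {t,w}
  n4: {r,t} / {r,t}
  n5: {t,x} / {r,t}
  n6: {d,r} / ∅
  n7: {w} / {w}
  n8: {r} / {d,r}
  n9: {d} / {d}

Liveness:
  live n0: ∅→{d,r,t,w}
  live n1: ∅→∅
  live n2: {d,t,w}→{d,r,t,w}
  live n3: {d,r,t,w}→{d,r,t,w}
  live n4: {d,r,t,w}→{d,r,t,w}
  live n5: {d,r,t,w}→{d,r,w}
  live n6: {w}→{d,r,w}
  live n7: {d,r,w}→{d,r}
  live n8: {d,r}→∅
  live n9: {d}→∅

live-out(n3) = ["d", "r", "t", "w"]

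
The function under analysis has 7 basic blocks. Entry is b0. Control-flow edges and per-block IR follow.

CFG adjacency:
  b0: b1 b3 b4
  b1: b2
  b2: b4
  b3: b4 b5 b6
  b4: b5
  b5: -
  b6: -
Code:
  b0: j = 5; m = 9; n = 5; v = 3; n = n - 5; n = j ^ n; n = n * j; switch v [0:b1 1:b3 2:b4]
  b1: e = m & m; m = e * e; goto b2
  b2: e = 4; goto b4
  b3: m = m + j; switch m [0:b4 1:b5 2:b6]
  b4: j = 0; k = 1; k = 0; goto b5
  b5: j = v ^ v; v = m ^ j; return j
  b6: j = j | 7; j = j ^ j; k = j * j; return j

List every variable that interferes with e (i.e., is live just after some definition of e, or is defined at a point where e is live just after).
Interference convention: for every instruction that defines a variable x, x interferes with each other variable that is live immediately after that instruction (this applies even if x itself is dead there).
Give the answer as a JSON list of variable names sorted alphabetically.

Answer: ["m", "v"]

Derivation:
Per-block:
  b0 def {j,m,n,v} use ∅
  b1 def {e,m} use {m}
  b2 def {e} use ∅
  b3 def {m} use {j,m}
  b4 def {j,k} use ∅
  b5 def {j,v} use {m,v}
  b6 def {j,k} use {j}

Backward fixpoint:
  b0: in=∅ out={j,m,v}
  b1: in={m,v} out={m,v}
  b2: in={m,v} out={m,v}
  b3: in={j,m,v} out={j,m,v}
  b4: in={m,v} out={m,v}
  b5: in={m,v} out=∅
  b6: in={j} out=∅

Conflict graph:
  e↔{m,v}
  j↔{k,m,n,v}
  k↔{j,m,v}
  m↔{e,j,k,n,v}
  n↔{j,m,v}
  v↔{e,j,k,m,n}

N(e) = ["m", "v"]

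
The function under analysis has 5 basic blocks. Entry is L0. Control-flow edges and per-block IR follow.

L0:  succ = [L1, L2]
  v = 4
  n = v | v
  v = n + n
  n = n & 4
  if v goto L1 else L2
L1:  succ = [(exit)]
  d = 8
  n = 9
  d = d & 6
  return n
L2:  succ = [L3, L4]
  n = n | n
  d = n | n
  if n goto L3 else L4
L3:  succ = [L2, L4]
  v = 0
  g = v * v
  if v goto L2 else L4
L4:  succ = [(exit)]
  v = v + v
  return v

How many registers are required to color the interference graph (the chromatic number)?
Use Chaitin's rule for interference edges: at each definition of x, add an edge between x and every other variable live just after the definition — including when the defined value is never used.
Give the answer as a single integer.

Answer: 3

Analysis:
def/use:
  L0 def {n,v} use ∅
  L1 def {d,n} use ∅
  L2 def {d,n} use {n}
  L3 def {g,v} use ∅
  L4 def {v} use {v}

Liveness:
  L0 li=∅ lo={n,v}
  L1 li=∅ lo=∅
  L2 li={n,v} lo={n,v}
  L3 li={n} lo={n,v}
  L4 li={v} lo=∅

Interference:
  d: {n,v}
  g: {n,v}
  n: {d,g,v}
  v: {d,g,n}

Registers:
  lower bound: {d,n,v} mutually conflict ⇒ χ ≥ 3
  assign d→c2 g→c2 n→c0 v→c1 — no edge inside a register ⇒ χ ≤ 3
  χ = 3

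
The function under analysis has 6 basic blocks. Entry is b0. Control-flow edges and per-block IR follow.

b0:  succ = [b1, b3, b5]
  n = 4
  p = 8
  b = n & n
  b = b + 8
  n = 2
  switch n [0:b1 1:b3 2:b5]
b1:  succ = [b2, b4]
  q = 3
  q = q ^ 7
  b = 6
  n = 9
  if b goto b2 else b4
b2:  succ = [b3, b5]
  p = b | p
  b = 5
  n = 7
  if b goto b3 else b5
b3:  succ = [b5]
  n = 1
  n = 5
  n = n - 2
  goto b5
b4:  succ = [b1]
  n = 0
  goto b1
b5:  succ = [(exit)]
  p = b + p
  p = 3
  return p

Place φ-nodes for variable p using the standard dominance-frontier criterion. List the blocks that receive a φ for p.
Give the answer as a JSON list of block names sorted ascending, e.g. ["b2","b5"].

Answer: ["b3", "b5"]

Analysis:
idom tree: b1←b0 b2←b1 b3←b0 b4←b1 b5←b0
Join-block Dom:
  b1: preds {b0,b4}: {b0} ∩ {b0,b1,b4} = {b0}; idom=b0
  b3: preds {b0,b2}: {b0} ∩ {b0,b1,b2} = {b0}; idom=b0
  b5: preds {b0,b2,b3}: {b0} ∩ {b0,b1,b2} ∩ {b0,b3} = {b0}; idom=b0

DF derivation:
  join b1 pred b0: · stop@b0
  join b1 pred b4: b4→b1 stop@b0
  join b3 pred b0: · stop@b0
  join b3 pred b2: b2→b1 stop@b0
  join b5 pred b0: · stop@b0
  join b5 pred b2: b2→b1 stop@b0
  join b5 pred b3: b3 stop@b0
  DF(b0)=∅
  DF(b1)={b1,b3,b5}
  DF(b2)={b3,b5}
  DF(b3)={b5}
  DF(b4)={b1}
  DF(b5)=∅

φ for p: defs {b0,b2,b5}
  DF⁺ = {b3,b5}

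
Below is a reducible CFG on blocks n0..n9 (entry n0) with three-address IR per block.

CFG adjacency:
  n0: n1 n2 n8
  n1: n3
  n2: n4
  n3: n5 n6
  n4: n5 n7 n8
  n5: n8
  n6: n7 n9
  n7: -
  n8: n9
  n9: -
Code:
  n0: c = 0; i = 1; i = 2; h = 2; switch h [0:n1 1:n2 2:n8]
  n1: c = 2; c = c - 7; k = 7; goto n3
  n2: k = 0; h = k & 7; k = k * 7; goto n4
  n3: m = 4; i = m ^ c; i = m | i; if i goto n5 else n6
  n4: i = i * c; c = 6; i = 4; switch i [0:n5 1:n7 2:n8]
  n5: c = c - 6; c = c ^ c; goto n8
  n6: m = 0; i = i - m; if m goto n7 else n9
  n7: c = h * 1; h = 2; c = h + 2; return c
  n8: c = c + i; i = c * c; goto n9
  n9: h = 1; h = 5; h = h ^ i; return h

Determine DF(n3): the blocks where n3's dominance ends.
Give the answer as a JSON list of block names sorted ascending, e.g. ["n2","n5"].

Answer: ["n5", "n7", "n9"]

Analysis:
idom tree: n1←n0 n2←n0 n3←n1 n4←n2 n5←n0 n6←n3 n7←n0 n8←n0 n9←n0
Dom∩ at merges:
  n5: preds {n3,n4}: {n0,n1,n3} ∩ {n0,n2,n4} = {n0}; idom=n0
  n7: preds {n4,n6}: {n0,n2,n4} ∩ {n0,n1,n3,n6} = {n0}; idom=n0
  n8: preds {n0,n4,n5}: {n0} ∩ {n0,n2,n4} ∩ {n0,n5} = {n0}; idom=n0
  n9: preds {n6,n8}: {n0,n1,n3,n6} ∩ {n0,n8} = {n0}; idom=n0

Frontier:
  n5←n3: walk n3→n1 to n0
  n5←n4: walk n4→n2 to n0
  n7←n4: walk n4→n2 to n0
  n7←n6: walk n6→n3→n1 to n0
  n8←n0: walk · to n0
  n8←n4: walk n4→n2 to n0
  n8←n5: walk n5 to n0
  n9←n6: walk n6→n3→n1 to n0
  n9←n8: walk n8 to n0
  DF(n0)=∅
  DF(n1)={n5,n7,n9}
  DF(n2)={n5,n7,n8}
  DF(n3)={n5,n7,n9}
  DF(n4)={n5,n7,n8}
  DF(n5)={n8}
  DF(n6)={n7,n9}
  DF(n7)=∅
  DF(n8)={n9}
  DF(n9)=∅

DF(n3) = ["n5", "n7", "n9"]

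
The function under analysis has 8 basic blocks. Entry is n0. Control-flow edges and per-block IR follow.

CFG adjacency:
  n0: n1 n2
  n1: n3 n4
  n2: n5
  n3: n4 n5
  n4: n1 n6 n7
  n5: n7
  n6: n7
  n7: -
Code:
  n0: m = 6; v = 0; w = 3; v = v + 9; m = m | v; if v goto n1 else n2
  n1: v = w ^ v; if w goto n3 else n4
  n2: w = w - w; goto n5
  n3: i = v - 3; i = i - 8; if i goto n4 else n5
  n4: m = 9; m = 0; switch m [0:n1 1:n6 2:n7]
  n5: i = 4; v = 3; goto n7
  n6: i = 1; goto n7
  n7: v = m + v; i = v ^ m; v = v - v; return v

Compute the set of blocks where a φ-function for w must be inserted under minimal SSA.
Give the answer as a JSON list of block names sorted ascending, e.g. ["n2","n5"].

idom tree: n1←n0 n2←n0 n3←n1 n4←n1 n5←n0 n6←n4 n7←n0
Dom at joins:
  n1: preds {n0,n4}: {n0} ∩ {n0,n1,n4} = {n0}; idom=n0
  n4: preds {n1,n3}: {n0,n1} ∩ {n0,n1,n3} = {n0,n1}; idom=n1
  n5: preds {n2,n3}: {n0,n2} ∩ {n0,n1,n3} = {n0}; idom=n0
  n7: preds {n4,n5,n6}: {n0,n1,n4} ∩ {n0,n5} ∩ {n0,n1,n4,n6} = {n0}; idom=n0

Frontier:
  n1←n0: walk · to n0
  n1←n4: walk n4→n1 to n0
  n4←n1: walk · to n1
  n4←n3: walk n3 to n1
  n5←n2: walk n2 to n0
  n5←n3: walk n3→n1 to n0
  n7←n4: walk n4→n1 to n0
  n7←n5: walk n5 to n0
  n7←n6: walk n6→n4→n1 to n0
  DF(n0)=∅
  DF(n1)={n1,n5,n7}
  DF(n2)={n5}
  DF(n3)={n4,n5}
  DF(n4)={n1,n7}
  DF(n5)={n7}
  DF(n6)={n7}
  DF(n7)=∅

φ for w: defs {n0,n2}
  DF⁺ = {n5,n7}

Answer: ["n5", "n7"]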